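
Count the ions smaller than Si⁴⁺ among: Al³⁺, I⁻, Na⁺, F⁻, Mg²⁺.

0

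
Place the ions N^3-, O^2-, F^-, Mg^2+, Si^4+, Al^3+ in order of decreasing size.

N^3- > O^2- > F^- > Mg^2+ > Al^3+ > Si^4+

Isoelectronic series (10 e⁻ each). Size is set by nuclear charge: more protons means a smaller ion. Si^4+ (Z=14), Al^3+ (Z=13), Mg^2+ (Z=12), F^- (Z=9), O^2- (Z=8), N^3- (Z=7).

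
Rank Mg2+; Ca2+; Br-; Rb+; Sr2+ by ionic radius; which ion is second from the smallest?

First list Z and electron count for each: Mg2+ has 10 e⁻ (Z=12), Ca2+ has 18 e⁻ (Z=20), Sr2+ has 36 e⁻ (Z=38), Rb+ has 36 e⁻ (Z=37), Br- has 36 e⁻ (Z=35). Mg2+ < Ca2+ (same group, period 3 vs 4); Ca2+ < Sr2+ (same group, period 4 vs 5); Sr2+ < Rb+ (both 36 e⁻, Z=38>37); Rb+ < Br- (both 36 e⁻, Z=37>35).
So the order is Mg2+ < Ca2+ < Sr2+ < Rb+ < Br-; the 2nd-smallest ion is Ca2+.

Ca2+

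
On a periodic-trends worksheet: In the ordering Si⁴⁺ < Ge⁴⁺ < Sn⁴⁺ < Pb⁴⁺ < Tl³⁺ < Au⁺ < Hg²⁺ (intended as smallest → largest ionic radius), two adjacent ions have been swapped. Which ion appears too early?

Au⁺

Scanning neighbour by neighbour, only Au⁺/Hg²⁺ violates a trend: Hg²⁺ and Au⁺ share 78 electrons; the higher nuclear charge on Hg (Z=80) contracts it more, so Hg²⁺ < Au⁺. That makes Au⁺ the one sitting a position early relative to where it belongs.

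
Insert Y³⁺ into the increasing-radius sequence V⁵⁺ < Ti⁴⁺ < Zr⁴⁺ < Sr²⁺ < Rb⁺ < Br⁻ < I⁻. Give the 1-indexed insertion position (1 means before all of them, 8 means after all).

4

Electron counts and nuclear charges: V⁵⁺ has 18 e⁻ (Z=23), Ti⁴⁺ has 18 e⁻ (Z=22), Zr⁴⁺ has 36 e⁻ (Z=40), Y³⁺ has 36 e⁻ (Z=39), Sr²⁺ has 36 e⁻ (Z=38), Rb⁺ has 36 e⁻ (Z=37), Br⁻ has 36 e⁻ (Z=35), I⁻ has 54 e⁻ (Z=53). V⁵⁺ < Ti⁴⁺ (both 18 e⁻, Z=23>22); Ti⁴⁺ < Zr⁴⁺ (same group, period 4 vs 5); Zr⁴⁺ < Y³⁺ (both 36 e⁻, Z=40>39); Y³⁺ < Sr²⁺ (isoelectronic, higher Z=39 is smaller); Sr²⁺ < Rb⁺ (both 36 e⁻, Z=38>37); Rb⁺ < Br⁻ (isoelectronic, higher Z=37 is smaller); Br⁻ < I⁻ (same group, 1 shell fewer).
Merged order: V⁵⁺ < Ti⁴⁺ < Zr⁴⁺ < Y³⁺ < Sr²⁺ < Rb⁺ < Br⁻ < I⁻ — Y³⁺ is number 4.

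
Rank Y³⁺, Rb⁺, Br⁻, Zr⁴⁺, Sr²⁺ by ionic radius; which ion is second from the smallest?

Y³⁺

Each ion has 36 electrons. The ranking follows nuclear charge in reverse — greater Z gives a smaller radius. Zr⁴⁺ (Z=40), Y³⁺ (Z=39), Sr²⁺ (Z=38), Rb⁺ (Z=37), Br⁻ (Z=35).
So the order is Zr⁴⁺ < Y³⁺ < Sr²⁺ < Rb⁺ < Br⁻; the 2nd-smallest ion is Y³⁺.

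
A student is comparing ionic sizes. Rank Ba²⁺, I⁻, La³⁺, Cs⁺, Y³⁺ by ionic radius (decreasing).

Tabulating Z and e⁻: Y³⁺ (Z=39, 36 e⁻), La³⁺ (Z=57, 54 e⁻), Ba²⁺ (Z=56, 54 e⁻), Cs⁺ (Z=55, 54 e⁻), I⁻ (Z=53, 54 e⁻). Y³⁺ < La³⁺ (same group, period 5 vs 6); La³⁺ < Ba²⁺ (isoelectronic, higher Z=57 is smaller); Ba²⁺ < Cs⁺ (both 54 e⁻, Z=56>55); Cs⁺ < I⁻ (isoelectronic, higher Z=55 is smaller).

I⁻ > Cs⁺ > Ba²⁺ > La³⁺ > Y³⁺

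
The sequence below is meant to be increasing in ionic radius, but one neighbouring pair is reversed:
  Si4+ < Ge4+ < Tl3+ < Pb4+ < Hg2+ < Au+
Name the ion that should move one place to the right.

Scanning neighbour by neighbour, only Tl3+/Pb4+ violates a trend: they are isoelectronic (78 e⁻) and Pb has more protons than Tl (82 vs 81), making Pb4+ smaller. That makes Tl3+ the one sitting a position early relative to where it belongs.

Tl3+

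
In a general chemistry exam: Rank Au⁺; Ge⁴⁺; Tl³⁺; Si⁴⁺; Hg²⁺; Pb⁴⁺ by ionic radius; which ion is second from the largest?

Hg²⁺

First list Z and electron count for each: Si⁴⁺ has 10 e⁻ (Z=14), Ge⁴⁺ has 28 e⁻ (Z=32), Pb⁴⁺ has 78 e⁻ (Z=82), Tl³⁺ has 78 e⁻ (Z=81), Hg²⁺ has 78 e⁻ (Z=80), Au⁺ has 78 e⁻ (Z=79). Si⁴⁺ < Ge⁴⁺ (same group, period 3 vs 4); Ge⁴⁺ < Pb⁴⁺ (same group, period 4 vs 6); Pb⁴⁺ < Tl³⁺ (both 78 e⁻, Z=82>81); Tl³⁺ < Hg²⁺ (both 78 e⁻, Z=81>80); Hg²⁺ < Au⁺ (isoelectronic, higher Z=80 is smaller).
Ordering: Si⁴⁺ < Ge⁴⁺ < Pb⁴⁺ < Tl³⁺ < Hg²⁺ < Au⁺. The second largest is Hg²⁺.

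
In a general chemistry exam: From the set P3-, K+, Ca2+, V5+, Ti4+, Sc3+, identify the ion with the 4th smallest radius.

All of these have 18 electrons (isoelectronic). With the same electron cloud, the ion with the most protons pulls it in tightest. Nuclear charges: V5+ (Z=23), Ti4+ (Z=22), Sc3+ (Z=21), Ca2+ (Z=20), K+ (Z=19), P3- (Z=15). Highest Z is smallest.
That gives V5+ < Ti4+ < Sc3+ < Ca2+ < K+ < P3-. From the smallest end, number 4 is Ca2+.

Ca2+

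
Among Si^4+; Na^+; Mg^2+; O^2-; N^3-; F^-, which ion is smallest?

All of these have 10 electrons (isoelectronic). With the same electron cloud, the ion with the most protons pulls it in tightest. Nuclear charges: Si^4+ (Z=14), Mg^2+ (Z=12), Na^+ (Z=11), F^- (Z=9), O^2- (Z=8), N^3- (Z=7). Highest Z is smallest.

Si^4+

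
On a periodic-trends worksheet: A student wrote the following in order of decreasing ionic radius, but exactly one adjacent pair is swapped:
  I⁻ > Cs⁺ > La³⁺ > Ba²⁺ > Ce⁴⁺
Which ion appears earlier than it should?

Compare adjacent ions: La³⁺ and Ba²⁺ share 54 electrons; the higher nuclear charge on La (Z=57) contracts it more, so La³⁺ < Ba²⁺ — yet in this decreasing list La³⁺ sits before Ba²⁺. Nothing else is reversed, so La³⁺ should move one place to the right.

La³⁺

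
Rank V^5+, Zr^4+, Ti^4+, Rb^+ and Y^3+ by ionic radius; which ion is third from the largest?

Work out protons and electrons: V^5+: 18 e⁻, Z=23, Ti^4+: 18 e⁻, Z=22, Zr^4+: 36 e⁻, Z=40, Y^3+: 36 e⁻, Z=39, Rb^+: 36 e⁻, Z=37. V^5+ < Ti^4+ (isoelectronic, higher Z=23 is smaller); Ti^4+ < Zr^4+ (same group, 1 shell fewer); Zr^4+ < Y^3+ (both 36 e⁻, Z=40>39); Y^3+ < Rb^+ (isoelectronic, higher Z=39 is smaller).
Full ascending order: V^5+ < Ti^4+ < Zr^4+ < Y^3+ < Rb^+. Counting from the largest, position 3 is Zr^4+.

Zr^4+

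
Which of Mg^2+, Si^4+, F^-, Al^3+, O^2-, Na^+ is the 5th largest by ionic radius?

Isoelectronic series (10 e⁻ each). Size is set by nuclear charge: more protons means a smaller ion. Si^4+ (Z=14), Al^3+ (Z=13), Mg^2+ (Z=12), Na^+ (Z=11), F^- (Z=9), O^2- (Z=8).
Full ascending order: Si^4+ < Al^3+ < Mg^2+ < Na^+ < F^- < O^2-. Counting from the largest, position 5 is Al^3+.

Al^3+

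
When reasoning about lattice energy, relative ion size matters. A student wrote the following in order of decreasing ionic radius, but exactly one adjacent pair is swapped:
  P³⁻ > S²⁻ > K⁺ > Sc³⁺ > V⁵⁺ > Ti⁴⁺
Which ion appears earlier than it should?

Check each adjacent pair. V⁵⁺ and Ti⁴⁺ are reversed: V⁵⁺ and Ti⁴⁺ share 18 electrons; the higher nuclear charge on V (Z=23) contracts it more, so V⁵⁺ < Ti⁴⁺. No other neighbouring pair contradicts the periodic trends, so V⁵⁺ is the ion listed too early.

V⁵⁺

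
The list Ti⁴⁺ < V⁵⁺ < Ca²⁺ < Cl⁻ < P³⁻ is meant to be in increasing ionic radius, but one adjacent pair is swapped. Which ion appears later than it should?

V⁵⁺

Check each adjacent pair. Ti⁴⁺ and V⁵⁺ are reversed: both have 18 electrons but Z(V)=23 > Z(Ti)=22, so V⁵⁺ should be the smaller of the two. No other neighbouring pair contradicts the periodic trends, so V⁵⁺ is the ion listed too late.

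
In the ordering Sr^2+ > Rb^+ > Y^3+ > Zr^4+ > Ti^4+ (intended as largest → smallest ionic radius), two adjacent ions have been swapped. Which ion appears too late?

Rb^+

Check each adjacent pair. Sr^2+ and Rb^+ are reversed: both have 36 electrons but Z(Sr)=38 > Z(Rb)=37, so Sr^2+ should be the smaller of the two. No other neighbouring pair contradicts the periodic trends, so Rb^+ is the ion listed too late.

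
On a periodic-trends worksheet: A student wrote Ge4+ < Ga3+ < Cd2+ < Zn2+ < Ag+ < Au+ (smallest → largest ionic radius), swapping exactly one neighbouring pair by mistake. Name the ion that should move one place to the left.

The pair Cd2+, Zn2+ is the wrong way round — both in group 12 with the same charge; Zn2+ (period 4) has the smaller radius. All other adjacent pairs agree with periodic trends, so Zn2+ is the misplaced ion.

Zn2+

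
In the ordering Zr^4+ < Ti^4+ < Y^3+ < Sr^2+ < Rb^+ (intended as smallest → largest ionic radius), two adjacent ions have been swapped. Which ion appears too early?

The pair Zr^4+, Ti^4+ is the wrong way round — same group and charge — period 4 sits above period 5, so Ti^4+ is smaller. All other adjacent pairs agree with periodic trends, so Zr^4+ is the misplaced ion.

Zr^4+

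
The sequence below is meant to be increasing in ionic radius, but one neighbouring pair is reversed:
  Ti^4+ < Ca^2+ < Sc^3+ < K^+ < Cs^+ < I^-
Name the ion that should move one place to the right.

Ca^2+

Compare adjacent ions: they are isoelectronic (18 e⁻) and Sc has more protons than Ca (21 vs 20), making Sc^3+ smaller — yet in this increasing list Ca^2+ sits before Sc^3+. Nothing else is reversed, so Ca^2+ should move one place to the right.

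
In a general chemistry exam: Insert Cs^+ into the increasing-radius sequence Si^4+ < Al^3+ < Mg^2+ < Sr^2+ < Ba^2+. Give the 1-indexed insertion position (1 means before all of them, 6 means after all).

6

Work out protons and electrons: Si^4+ (Z=14, 10 e⁻), Al^3+ (Z=13, 10 e⁻), Mg^2+ (Z=12, 10 e⁻), Sr^2+ (Z=38, 36 e⁻), Ba^2+ (Z=56, 54 e⁻), Cs^+ (Z=55, 54 e⁻). Si^4+ < Al^3+ (isoelectronic, higher Z=14 is smaller); Al^3+ < Mg^2+ (both 10 e⁻, Z=13>12); Mg^2+ < Sr^2+ (same group, 2 shells fewer); Sr^2+ < Ba^2+ (same group, period 5 vs 6); Ba^2+ < Cs^+ (both 54 e⁻, Z=56>55).
The complete sequence is Si^4+ < Al^3+ < Mg^2+ < Sr^2+ < Ba^2+ < Cs^+. Cs^+ sits at position 6.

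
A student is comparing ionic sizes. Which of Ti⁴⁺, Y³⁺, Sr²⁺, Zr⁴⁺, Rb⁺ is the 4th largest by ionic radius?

Electron counts and nuclear charges: Ti⁴⁺ (Z=22, 18 e⁻), Zr⁴⁺ (Z=40, 36 e⁻), Y³⁺ (Z=39, 36 e⁻), Sr²⁺ (Z=38, 36 e⁻), Rb⁺ (Z=37, 36 e⁻). Ti⁴⁺ < Zr⁴⁺ (same group, period 4 vs 5); Zr⁴⁺ < Y³⁺ (isoelectronic, higher Z=40 is smaller); Y³⁺ < Sr²⁺ (both 36 e⁻, Z=39>38); Sr²⁺ < Rb⁺ (both 36 e⁻, Z=38>37).
So the order is Ti⁴⁺ < Zr⁴⁺ < Y³⁺ < Sr²⁺ < Rb⁺; the 4th-largest ion is Zr⁴⁺.

Zr⁴⁺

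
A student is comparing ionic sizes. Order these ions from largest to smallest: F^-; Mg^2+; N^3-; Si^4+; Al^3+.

N^3- > F^- > Mg^2+ > Al^3+ > Si^4+

All of these have 10 electrons (isoelectronic). With the same electron cloud, the ion with the most protons pulls it in tightest. Nuclear charges: Si^4+ (Z=14), Al^3+ (Z=13), Mg^2+ (Z=12), F^- (Z=9), N^3- (Z=7). Highest Z is smallest.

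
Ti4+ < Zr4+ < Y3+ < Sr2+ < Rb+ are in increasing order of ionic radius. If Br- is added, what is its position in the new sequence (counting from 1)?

Ti4+: 18 e⁻, Z=22, Zr4+: 36 e⁻, Z=40, Y3+: 36 e⁻, Z=39, Sr2+: 36 e⁻, Z=38, Rb+: 36 e⁻, Z=37, Br-: 36 e⁻, Z=35. Ti4+ < Zr4+ (same group, 1 shell fewer); Zr4+ < Y3+ (isoelectronic, higher Z=40 is smaller); Y3+ < Sr2+ (isoelectronic, higher Z=39 is smaller); Sr2+ < Rb+ (isoelectronic, higher Z=38 is smaller); Rb+ < Br- (isoelectronic, higher Z=37 is smaller).
Merged order: Ti4+ < Zr4+ < Y3+ < Sr2+ < Rb+ < Br- — Br- is number 6.

6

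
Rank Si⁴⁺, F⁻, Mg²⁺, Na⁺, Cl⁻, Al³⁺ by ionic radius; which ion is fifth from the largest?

First list Z and electron count for each: Si⁴⁺ has 10 e⁻ (Z=14), Al³⁺ has 10 e⁻ (Z=13), Mg²⁺ has 10 e⁻ (Z=12), Na⁺ has 10 e⁻ (Z=11), F⁻ has 10 e⁻ (Z=9), Cl⁻ has 18 e⁻ (Z=17). Si⁴⁺ < Al³⁺ (isoelectronic, higher Z=14 is smaller); Al³⁺ < Mg²⁺ (isoelectronic, higher Z=13 is smaller); Mg²⁺ < Na⁺ (isoelectronic, higher Z=12 is smaller); Na⁺ < F⁻ (isoelectronic, higher Z=11 is smaller); F⁻ < Cl⁻ (same group, period 2 vs 3).
That gives Si⁴⁺ < Al³⁺ < Mg²⁺ < Na⁺ < F⁻ < Cl⁻. From the largest end, number 5 is Al³⁺.

Al³⁺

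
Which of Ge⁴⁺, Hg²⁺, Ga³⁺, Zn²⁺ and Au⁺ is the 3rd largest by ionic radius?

Zn²⁺

Ge⁴⁺: 28 e⁻, Z=32, Ga³⁺: 28 e⁻, Z=31, Zn²⁺: 28 e⁻, Z=30, Hg²⁺: 78 e⁻, Z=80, Au⁺: 78 e⁻, Z=79. Ge⁴⁺ < Ga³⁺ (both 28 e⁻, Z=32>31); Ga³⁺ < Zn²⁺ (isoelectronic, higher Z=31 is smaller); Zn²⁺ < Hg²⁺ (same group, period 4 vs 6); Hg²⁺ < Au⁺ (both 78 e⁻, Z=80>79).
Ordering: Ge⁴⁺ < Ga³⁺ < Zn²⁺ < Hg²⁺ < Au⁺. The 3rd largest is Zn²⁺.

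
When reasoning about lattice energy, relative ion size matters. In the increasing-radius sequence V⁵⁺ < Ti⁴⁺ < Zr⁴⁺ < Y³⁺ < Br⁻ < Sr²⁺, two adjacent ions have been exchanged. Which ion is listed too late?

Sr²⁺

Compare adjacent ions: they are isoelectronic (36 e⁻) and Sr has more protons than Br (38 vs 35), making Sr²⁺ smaller — yet in this increasing list Br⁻ sits before Sr²⁺. Nothing else is reversed, so Sr²⁺ should move one place to the left.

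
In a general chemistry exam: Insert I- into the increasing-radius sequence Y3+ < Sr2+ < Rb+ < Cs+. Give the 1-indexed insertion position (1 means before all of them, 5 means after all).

5

Work out protons and electrons: Y3+ (Z=39, 36 e⁻), Sr2+ (Z=38, 36 e⁻), Rb+ (Z=37, 36 e⁻), Cs+ (Z=55, 54 e⁻), I- (Z=53, 54 e⁻). Y3+ < Sr2+ (both 36 e⁻, Z=39>38); Sr2+ < Rb+ (isoelectronic, higher Z=38 is smaller); Rb+ < Cs+ (same group, 1 shell fewer); Cs+ < I- (isoelectronic, higher Z=55 is smaller).
Merged order: Y3+ < Sr2+ < Rb+ < Cs+ < I- — I- is number 5.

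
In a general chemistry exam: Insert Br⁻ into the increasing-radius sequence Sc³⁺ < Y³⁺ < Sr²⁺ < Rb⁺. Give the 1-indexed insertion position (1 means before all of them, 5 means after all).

Work out protons and electrons: Sc³⁺ (Z=21, 18 e⁻), Y³⁺ (Z=39, 36 e⁻), Sr²⁺ (Z=38, 36 e⁻), Rb⁺ (Z=37, 36 e⁻), Br⁻ (Z=35, 36 e⁻). Sc³⁺ < Y³⁺ (same group, period 4 vs 5); Y³⁺ < Sr²⁺ (both 36 e⁻, Z=39>38); Sr²⁺ < Rb⁺ (both 36 e⁻, Z=38>37); Rb⁺ < Br⁻ (isoelectronic, higher Z=37 is smaller).
The complete sequence is Sc³⁺ < Y³⁺ < Sr²⁺ < Rb⁺ < Br⁻. Br⁻ sits at position 5.

5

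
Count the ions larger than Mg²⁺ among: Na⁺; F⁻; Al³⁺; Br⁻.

Work out protons and electrons: Al³⁺: 10 e⁻, Z=13, Mg²⁺: 10 e⁻, Z=12, Na⁺: 10 e⁻, Z=11, F⁻: 10 e⁻, Z=9, Br⁻: 36 e⁻, Z=35. Al³⁺ < Mg²⁺ (isoelectronic, higher Z=13 is smaller); Mg²⁺ < Na⁺ (both 10 e⁻, Z=12>11); Na⁺ < F⁻ (isoelectronic, higher Z=11 is smaller); F⁻ < Br⁻ (same group, 2 shells fewer).
Placing each against Mg²⁺: smaller — Al³⁺; larger — Na⁺, F⁻, Br⁻. That's 3.

3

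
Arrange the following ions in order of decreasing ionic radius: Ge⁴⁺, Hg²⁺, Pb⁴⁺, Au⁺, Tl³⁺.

Au⁺ > Hg²⁺ > Tl³⁺ > Pb⁴⁺ > Ge⁴⁺

Tabulating Z and e⁻: Ge⁴⁺ (Z=32, 28 e⁻), Pb⁴⁺ (Z=82, 78 e⁻), Tl³⁺ (Z=81, 78 e⁻), Hg²⁺ (Z=80, 78 e⁻), Au⁺ (Z=79, 78 e⁻). Ge⁴⁺ < Pb⁴⁺ (same group, 2 shells fewer); Pb⁴⁺ < Tl³⁺ (both 78 e⁻, Z=82>81); Tl³⁺ < Hg²⁺ (isoelectronic, higher Z=81 is smaller); Hg²⁺ < Au⁺ (isoelectronic, higher Z=80 is smaller).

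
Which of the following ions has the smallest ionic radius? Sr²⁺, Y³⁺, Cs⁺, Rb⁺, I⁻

Y³⁺ (Z=39, 36 e⁻), Sr²⁺ (Z=38, 36 e⁻), Rb⁺ (Z=37, 36 e⁻), Cs⁺ (Z=55, 54 e⁻), I⁻ (Z=53, 54 e⁻). Y³⁺ < Sr²⁺ (both 36 e⁻, Z=39>38); Sr²⁺ < Rb⁺ (isoelectronic, higher Z=38 is smaller); Rb⁺ < Cs⁺ (same group, 1 shell fewer); Cs⁺ < I⁻ (both 54 e⁻, Z=55>53).

Y³⁺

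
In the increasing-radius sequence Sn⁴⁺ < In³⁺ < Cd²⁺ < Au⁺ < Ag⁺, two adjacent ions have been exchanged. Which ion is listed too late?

Scanning neighbour by neighbour, only Au⁺/Ag⁺ violates a trend: Ag⁺ and Au⁺ are in one column with the same charge; the lighter period-5 ion has one fewer shell and is smaller. That makes Ag⁺ the one sitting a position late relative to where it belongs.

Ag⁺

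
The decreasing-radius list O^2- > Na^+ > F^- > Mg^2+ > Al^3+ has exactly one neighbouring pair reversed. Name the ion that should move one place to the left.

F^-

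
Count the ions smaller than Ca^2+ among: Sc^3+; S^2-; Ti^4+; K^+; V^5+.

Isoelectronic series (18 e⁻ each). Size is set by nuclear charge: more protons means a smaller ion. V^5+ (Z=23), Ti^4+ (Z=22), Sc^3+ (Z=21), Ca^2+ (Z=20), K^+ (Z=19), S^2- (Z=16).
Placing each against Ca^2+: smaller — V^5+, Ti^4+, Sc^3+; larger — K^+, S^2-. So 3 are smaller.

3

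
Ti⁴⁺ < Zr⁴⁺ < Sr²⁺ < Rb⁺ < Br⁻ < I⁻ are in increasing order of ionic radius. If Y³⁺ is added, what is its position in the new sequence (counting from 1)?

3

Work out protons and electrons: Ti⁴⁺: 18 e⁻, Z=22, Zr⁴⁺: 36 e⁻, Z=40, Y³⁺: 36 e⁻, Z=39, Sr²⁺: 36 e⁻, Z=38, Rb⁺: 36 e⁻, Z=37, Br⁻: 36 e⁻, Z=35, I⁻: 54 e⁻, Z=53. Ti⁴⁺ < Zr⁴⁺ (same group, period 4 vs 5); Zr⁴⁺ < Y³⁺ (both 36 e⁻, Z=40>39); Y³⁺ < Sr²⁺ (both 36 e⁻, Z=39>38); Sr²⁺ < Rb⁺ (isoelectronic, higher Z=38 is smaller); Rb⁺ < Br⁻ (both 36 e⁻, Z=37>35); Br⁻ < I⁻ (same group, period 4 vs 5).
Merged order: Ti⁴⁺ < Zr⁴⁺ < Y³⁺ < Sr²⁺ < Rb⁺ < Br⁻ < I⁻ — Y³⁺ is number 3.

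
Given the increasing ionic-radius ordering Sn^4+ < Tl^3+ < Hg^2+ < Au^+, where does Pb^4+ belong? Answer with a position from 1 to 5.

2

Sn^4+: 46 e⁻, Z=50, Pb^4+: 78 e⁻, Z=82, Tl^3+: 78 e⁻, Z=81, Hg^2+: 78 e⁻, Z=80, Au^+: 78 e⁻, Z=79. Sn^4+ < Pb^4+ (same group, period 5 vs 6); Pb^4+ < Tl^3+ (both 78 e⁻, Z=82>81); Tl^3+ < Hg^2+ (isoelectronic, higher Z=81 is smaller); Hg^2+ < Au^+ (isoelectronic, higher Z=80 is smaller).
With Pb^4+ included the full order is Sn^4+ < Pb^4+ < Tl^3+ < Hg^2+ < Au^+, so it takes position 2.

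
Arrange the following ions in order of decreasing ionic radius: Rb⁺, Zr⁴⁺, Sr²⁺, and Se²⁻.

Se²⁻ > Rb⁺ > Sr²⁺ > Zr⁴⁺

These species are isoelectronic with 36 electrons. The only difference is the number of protons: Zr⁴⁺ (Z=40), Sr²⁺ (Z=38), Rb⁺ (Z=37), Se²⁻ (Z=34). The strongest nuclear pull (Zr⁴⁺) gives the smallest ion.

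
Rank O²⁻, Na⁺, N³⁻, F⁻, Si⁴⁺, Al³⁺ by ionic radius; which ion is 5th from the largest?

Al³⁺

Each ion has 10 electrons. The ranking follows nuclear charge in reverse — greater Z gives a smaller radius. Si⁴⁺ (Z=14), Al³⁺ (Z=13), Na⁺ (Z=11), F⁻ (Z=9), O²⁻ (Z=8), N³⁻ (Z=7).
Full ascending order: Si⁴⁺ < Al³⁺ < Na⁺ < F⁻ < O²⁻ < N³⁻. Counting from the largest, position 5 is Al³⁺.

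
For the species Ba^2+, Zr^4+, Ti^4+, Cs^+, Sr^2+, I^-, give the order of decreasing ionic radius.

I^- > Cs^+ > Ba^2+ > Sr^2+ > Zr^4+ > Ti^4+

Ti^4+: 18 e⁻, Z=22, Zr^4+: 36 e⁻, Z=40, Sr^2+: 36 e⁻, Z=38, Ba^2+: 54 e⁻, Z=56, Cs^+: 54 e⁻, Z=55, I^-: 54 e⁻, Z=53. Ti^4+ < Zr^4+ (same group, period 4 vs 5); Zr^4+ < Sr^2+ (both 36 e⁻, Z=40>38); Sr^2+ < Ba^2+ (same group, period 5 vs 6); Ba^2+ < Cs^+ (both 54 e⁻, Z=56>55); Cs^+ < I^- (both 54 e⁻, Z=55>53).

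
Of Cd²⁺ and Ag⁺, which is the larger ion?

Ag⁺

These species are isoelectronic with 46 electrons. The only difference is the number of protons: Cd²⁺ (Z=48), Ag⁺ (Z=47). The strongest nuclear pull (Cd²⁺) gives the smallest ion.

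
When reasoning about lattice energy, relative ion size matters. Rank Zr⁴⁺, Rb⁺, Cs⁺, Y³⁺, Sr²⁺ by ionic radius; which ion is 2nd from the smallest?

Zr⁴⁺: 36 e⁻, Z=40, Y³⁺: 36 e⁻, Z=39, Sr²⁺: 36 e⁻, Z=38, Rb⁺: 36 e⁻, Z=37, Cs⁺: 54 e⁻, Z=55. Zr⁴⁺ < Y³⁺ (isoelectronic, higher Z=40 is smaller); Y³⁺ < Sr²⁺ (isoelectronic, higher Z=39 is smaller); Sr²⁺ < Rb⁺ (both 36 e⁻, Z=38>37); Rb⁺ < Cs⁺ (same group, 1 shell fewer).
So the order is Zr⁴⁺ < Y³⁺ < Sr²⁺ < Rb⁺ < Cs⁺; the 2nd-smallest ion is Y³⁺.

Y³⁺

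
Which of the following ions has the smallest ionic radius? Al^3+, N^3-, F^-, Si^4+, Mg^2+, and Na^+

Si^4+

Each ion has 10 electrons. The ranking follows nuclear charge in reverse — greater Z gives a smaller radius. Si^4+ (Z=14), Al^3+ (Z=13), Mg^2+ (Z=12), Na^+ (Z=11), F^- (Z=9), N^3- (Z=7).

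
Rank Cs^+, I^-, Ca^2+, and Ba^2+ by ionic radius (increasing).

Work out protons and electrons: Ca^2+ (Z=20, 18 e⁻), Ba^2+ (Z=56, 54 e⁻), Cs^+ (Z=55, 54 e⁻), I^- (Z=53, 54 e⁻). Ca^2+ < Ba^2+ (same group, 2 shells fewer); Ba^2+ < Cs^+ (both 54 e⁻, Z=56>55); Cs^+ < I^- (both 54 e⁻, Z=55>53).

Ca^2+ < Ba^2+ < Cs^+ < I^-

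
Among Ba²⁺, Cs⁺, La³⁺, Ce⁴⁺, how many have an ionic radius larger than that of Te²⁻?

Each ion has 54 electrons. The ranking follows nuclear charge in reverse — greater Z gives a smaller radius. Ce⁴⁺ (Z=58), La³⁺ (Z=57), Ba²⁺ (Z=56), Cs⁺ (Z=55), Te²⁻ (Z=52).
Overall: Ce⁴⁺ < La³⁺ < Ba²⁺ < Cs⁺ < Te²⁻. Te²⁻ has 4 below it and 0 above. Count: 0.

0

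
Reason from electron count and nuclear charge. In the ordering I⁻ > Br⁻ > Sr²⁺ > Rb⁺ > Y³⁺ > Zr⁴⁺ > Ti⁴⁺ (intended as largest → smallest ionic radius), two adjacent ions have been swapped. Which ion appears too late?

Check each adjacent pair. Sr²⁺ and Rb⁺ are reversed: both have 36 electrons but Z(Sr)=38 > Z(Rb)=37, so Sr²⁺ should be the smaller of the two. No other neighbouring pair contradicts the periodic trends, so Rb⁺ is the ion listed too late.

Rb⁺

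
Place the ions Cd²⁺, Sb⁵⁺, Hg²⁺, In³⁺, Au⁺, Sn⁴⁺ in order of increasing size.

Work out protons and electrons: Sb⁵⁺ (Z=51, 46 e⁻), Sn⁴⁺ (Z=50, 46 e⁻), In³⁺ (Z=49, 46 e⁻), Cd²⁺ (Z=48, 46 e⁻), Hg²⁺ (Z=80, 78 e⁻), Au⁺ (Z=79, 78 e⁻). Sb⁵⁺ < Sn⁴⁺ (isoelectronic, higher Z=51 is smaller); Sn⁴⁺ < In³⁺ (isoelectronic, higher Z=50 is smaller); In³⁺ < Cd²⁺ (both 46 e⁻, Z=49>48); Cd²⁺ < Hg²⁺ (same group, 1 shell fewer); Hg²⁺ < Au⁺ (both 78 e⁻, Z=80>79).

Sb⁵⁺ < Sn⁴⁺ < In³⁺ < Cd²⁺ < Hg²⁺ < Au⁺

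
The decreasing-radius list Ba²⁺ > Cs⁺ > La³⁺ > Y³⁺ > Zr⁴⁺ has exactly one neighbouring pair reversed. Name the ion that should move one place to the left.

Cs⁺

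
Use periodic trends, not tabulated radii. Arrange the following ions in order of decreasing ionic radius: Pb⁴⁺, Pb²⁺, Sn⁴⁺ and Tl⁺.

Tl⁺ > Pb²⁺ > Pb⁴⁺ > Sn⁴⁺

Electron counts and nuclear charges: Sn⁴⁺ (Z=50, 46 e⁻), Pb⁴⁺ (Z=82, 78 e⁻), Pb²⁺ (Z=82, 80 e⁻), Tl⁺ (Z=81, 80 e⁻). Sn⁴⁺ < Pb⁴⁺ (same group, 1 shell fewer); Pb⁴⁺ < Pb²⁺ (higher charge on the same element); Pb²⁺ < Tl⁺ (both 80 e⁻, Z=82>81).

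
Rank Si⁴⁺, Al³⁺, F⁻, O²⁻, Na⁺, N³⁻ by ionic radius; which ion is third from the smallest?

Na⁺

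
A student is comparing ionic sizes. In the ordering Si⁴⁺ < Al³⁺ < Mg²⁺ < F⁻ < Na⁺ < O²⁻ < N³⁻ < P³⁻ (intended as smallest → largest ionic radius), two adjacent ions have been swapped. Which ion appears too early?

F⁻

Check each adjacent pair. F⁻ and Na⁺ are reversed: Na⁺ and F⁻ share 10 electrons; the higher nuclear charge on Na (Z=11) contracts it more, so Na⁺ < F⁻. No other neighbouring pair contradicts the periodic trends, so F⁻ is the ion listed too early.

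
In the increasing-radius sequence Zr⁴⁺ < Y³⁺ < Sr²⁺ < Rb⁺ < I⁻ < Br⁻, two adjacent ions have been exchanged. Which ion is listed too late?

Br⁻

Check each adjacent pair. I⁻ and Br⁻ are reversed: Br⁻ and I⁻ are in one column with the same charge; the lighter period-4 ion has one fewer shell and is smaller. No other neighbouring pair contradicts the periodic trends, so Br⁻ is the ion listed too late.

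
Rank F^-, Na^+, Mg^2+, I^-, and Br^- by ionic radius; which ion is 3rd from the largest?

F^-

Tabulating Z and e⁻: Mg^2+ (Z=12, 10 e⁻), Na^+ (Z=11, 10 e⁻), F^- (Z=9, 10 e⁻), Br^- (Z=35, 36 e⁻), I^- (Z=53, 54 e⁻). Mg^2+ < Na^+ (both 10 e⁻, Z=12>11); Na^+ < F^- (isoelectronic, higher Z=11 is smaller); F^- < Br^- (same group, 2 shells fewer); Br^- < I^- (same group, period 4 vs 5).
Ordering: Mg^2+ < Na^+ < F^- < Br^- < I^-. The 3rd largest is F^-.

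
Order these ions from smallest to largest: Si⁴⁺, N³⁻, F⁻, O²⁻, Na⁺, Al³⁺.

Si⁴⁺ < Al³⁺ < Na⁺ < F⁻ < O²⁻ < N³⁻

All of these have 10 electrons (isoelectronic). With the same electron cloud, the ion with the most protons pulls it in tightest. Nuclear charges: Si⁴⁺ (Z=14), Al³⁺ (Z=13), Na⁺ (Z=11), F⁻ (Z=9), O²⁻ (Z=8), N³⁻ (Z=7). Highest Z is smallest.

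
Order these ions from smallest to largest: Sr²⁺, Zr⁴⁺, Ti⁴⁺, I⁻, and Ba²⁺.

Ti⁴⁺ < Zr⁴⁺ < Sr²⁺ < Ba²⁺ < I⁻

Electron counts and nuclear charges: Ti⁴⁺: 18 e⁻, Z=22, Zr⁴⁺: 36 e⁻, Z=40, Sr²⁺: 36 e⁻, Z=38, Ba²⁺: 54 e⁻, Z=56, I⁻: 54 e⁻, Z=53. Ti⁴⁺ < Zr⁴⁺ (same group, 1 shell fewer); Zr⁴⁺ < Sr²⁺ (both 36 e⁻, Z=40>38); Sr²⁺ < Ba²⁺ (same group, period 5 vs 6); Ba²⁺ < I⁻ (both 54 e⁻, Z=56>53).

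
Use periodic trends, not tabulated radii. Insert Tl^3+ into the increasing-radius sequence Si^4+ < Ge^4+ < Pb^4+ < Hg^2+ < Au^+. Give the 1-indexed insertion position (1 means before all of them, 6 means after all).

Si^4+: 10 e⁻, Z=14, Ge^4+: 28 e⁻, Z=32, Pb^4+: 78 e⁻, Z=82, Tl^3+: 78 e⁻, Z=81, Hg^2+: 78 e⁻, Z=80, Au^+: 78 e⁻, Z=79. Si^4+ < Ge^4+ (same group, period 3 vs 4); Ge^4+ < Pb^4+ (same group, 2 shells fewer); Pb^4+ < Tl^3+ (isoelectronic, higher Z=82 is smaller); Tl^3+ < Hg^2+ (both 78 e⁻, Z=81>80); Hg^2+ < Au^+ (both 78 e⁻, Z=80>79).
The complete sequence is Si^4+ < Ge^4+ < Pb^4+ < Tl^3+ < Hg^2+ < Au^+. Tl^3+ sits at position 4.

4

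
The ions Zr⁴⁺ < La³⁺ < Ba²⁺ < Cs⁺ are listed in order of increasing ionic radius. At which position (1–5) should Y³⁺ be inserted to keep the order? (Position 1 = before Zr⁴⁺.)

Tabulating Z and e⁻: Zr⁴⁺ (Z=40, 36 e⁻), Y³⁺ (Z=39, 36 e⁻), La³⁺ (Z=57, 54 e⁻), Ba²⁺ (Z=56, 54 e⁻), Cs⁺ (Z=55, 54 e⁻). Zr⁴⁺ < Y³⁺ (isoelectronic, higher Z=40 is smaller); Y³⁺ < La³⁺ (same group, 1 shell fewer); La³⁺ < Ba²⁺ (isoelectronic, higher Z=57 is smaller); Ba²⁺ < Cs⁺ (isoelectronic, higher Z=56 is smaller).
The complete sequence is Zr⁴⁺ < Y³⁺ < La³⁺ < Ba²⁺ < Cs⁺. Y³⁺ sits at position 2.

2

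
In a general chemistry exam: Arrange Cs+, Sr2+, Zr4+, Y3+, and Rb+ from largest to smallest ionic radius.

Tabulating Z and e⁻: Zr4+ has 36 e⁻ (Z=40), Y3+ has 36 e⁻ (Z=39), Sr2+ has 36 e⁻ (Z=38), Rb+ has 36 e⁻ (Z=37), Cs+ has 54 e⁻ (Z=55). Zr4+ < Y3+ (isoelectronic, higher Z=40 is smaller); Y3+ < Sr2+ (both 36 e⁻, Z=39>38); Sr2+ < Rb+ (isoelectronic, higher Z=38 is smaller); Rb+ < Cs+ (same group, period 5 vs 6).

Cs+ > Rb+ > Sr2+ > Y3+ > Zr4+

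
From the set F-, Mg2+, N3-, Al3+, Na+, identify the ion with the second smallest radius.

All of these have 10 electrons (isoelectronic). With the same electron cloud, the ion with the most protons pulls it in tightest. Nuclear charges: Al3+ (Z=13), Mg2+ (Z=12), Na+ (Z=11), F- (Z=9), N3- (Z=7). Highest Z is smallest.
Full ascending order: Al3+ < Mg2+ < Na+ < F- < N3-. Counting from the smallest, position 2 is Mg2+.

Mg2+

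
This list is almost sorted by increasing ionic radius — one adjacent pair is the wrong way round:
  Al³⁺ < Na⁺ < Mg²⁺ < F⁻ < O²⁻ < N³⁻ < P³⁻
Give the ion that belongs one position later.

Na⁺

The pair Na⁺, Mg²⁺ is the wrong way round — both have 10 electrons but Z(Mg)=12 > Z(Na)=11, so Mg²⁺ should be the smaller of the two. All other adjacent pairs agree with periodic trends, so Na⁺ is the misplaced ion.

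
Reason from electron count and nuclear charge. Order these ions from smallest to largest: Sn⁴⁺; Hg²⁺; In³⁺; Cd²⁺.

First list Z and electron count for each: Sn⁴⁺: 46 e⁻, Z=50, In³⁺: 46 e⁻, Z=49, Cd²⁺: 46 e⁻, Z=48, Hg²⁺: 78 e⁻, Z=80. Sn⁴⁺ < In³⁺ (both 46 e⁻, Z=50>49); In³⁺ < Cd²⁺ (isoelectronic, higher Z=49 is smaller); Cd²⁺ < Hg²⁺ (same group, 1 shell fewer).

Sn⁴⁺ < In³⁺ < Cd²⁺ < Hg²⁺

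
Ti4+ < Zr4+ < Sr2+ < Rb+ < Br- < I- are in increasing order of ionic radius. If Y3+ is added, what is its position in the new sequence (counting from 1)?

3

Tabulating Z and e⁻: Ti4+ has 18 e⁻ (Z=22), Zr4+ has 36 e⁻ (Z=40), Y3+ has 36 e⁻ (Z=39), Sr2+ has 36 e⁻ (Z=38), Rb+ has 36 e⁻ (Z=37), Br- has 36 e⁻ (Z=35), I- has 54 e⁻ (Z=53). Ti4+ < Zr4+ (same group, period 4 vs 5); Zr4+ < Y3+ (isoelectronic, higher Z=40 is smaller); Y3+ < Sr2+ (isoelectronic, higher Z=39 is smaller); Sr2+ < Rb+ (both 36 e⁻, Z=38>37); Rb+ < Br- (both 36 e⁻, Z=37>35); Br- < I- (same group, 1 shell fewer).
With Y3+ included the full order is Ti4+ < Zr4+ < Y3+ < Sr2+ < Rb+ < Br- < I-, so it takes position 3.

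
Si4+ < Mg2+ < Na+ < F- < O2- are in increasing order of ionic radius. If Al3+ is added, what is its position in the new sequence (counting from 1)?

2

These species are isoelectronic with 10 electrons. The only difference is the number of protons: Si4+ (Z=14), Al3+ (Z=13), Mg2+ (Z=12), Na+ (Z=11), F- (Z=9), O2- (Z=8). The strongest nuclear pull (Si4+) gives the smallest ion.
Putting Al3+ in gives Si4+ < Al3+ < Mg2+ < Na+ < F- < O2-; it lands at slot 2.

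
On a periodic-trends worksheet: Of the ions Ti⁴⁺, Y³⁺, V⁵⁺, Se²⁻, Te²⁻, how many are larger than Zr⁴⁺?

3

Electron counts and nuclear charges: V⁵⁺: 18 e⁻, Z=23, Ti⁴⁺: 18 e⁻, Z=22, Zr⁴⁺: 36 e⁻, Z=40, Y³⁺: 36 e⁻, Z=39, Se²⁻: 36 e⁻, Z=34, Te²⁻: 54 e⁻, Z=52. V⁵⁺ < Ti⁴⁺ (both 18 e⁻, Z=23>22); Ti⁴⁺ < Zr⁴⁺ (same group, 1 shell fewer); Zr⁴⁺ < Y³⁺ (isoelectronic, higher Z=40 is smaller); Y³⁺ < Se²⁻ (both 36 e⁻, Z=39>34); Se²⁻ < Te²⁻ (same group, 1 shell fewer).
Placing each against Zr⁴⁺: smaller — V⁵⁺, Ti⁴⁺; larger — Y³⁺, Se²⁻, Te²⁻. So 3 are larger.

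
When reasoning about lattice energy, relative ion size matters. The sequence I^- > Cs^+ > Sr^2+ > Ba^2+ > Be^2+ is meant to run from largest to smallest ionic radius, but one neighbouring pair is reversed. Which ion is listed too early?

Sr^2+

Compare adjacent ions: both in group 2 with the same charge; Sr^2+ (period 5) has the smaller radius — yet in this decreasing list Sr^2+ sits before Ba^2+. Nothing else is reversed, so Sr^2+ should move one place to the right.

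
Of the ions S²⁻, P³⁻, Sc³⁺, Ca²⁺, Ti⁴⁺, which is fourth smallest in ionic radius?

S²⁻

These species are isoelectronic with 18 electrons. The only difference is the number of protons: Ti⁴⁺ (Z=22), Sc³⁺ (Z=21), Ca²⁺ (Z=20), S²⁻ (Z=16), P³⁻ (Z=15). The strongest nuclear pull (Ti⁴⁺) gives the smallest ion.
That gives Ti⁴⁺ < Sc³⁺ < Ca²⁺ < S²⁻ < P³⁻. From the smallest end, number 4 is S²⁻.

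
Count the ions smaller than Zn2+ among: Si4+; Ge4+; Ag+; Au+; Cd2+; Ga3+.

3

Si4+ has 10 e⁻ (Z=14), Ge4+ has 28 e⁻ (Z=32), Ga3+ has 28 e⁻ (Z=31), Zn2+ has 28 e⁻ (Z=30), Cd2+ has 46 e⁻ (Z=48), Ag+ has 46 e⁻ (Z=47), Au+ has 78 e⁻ (Z=79). Si4+ < Ge4+ (same group, 1 shell fewer); Ge4+ < Ga3+ (isoelectronic, higher Z=32 is smaller); Ga3+ < Zn2+ (both 28 e⁻, Z=31>30); Zn2+ < Cd2+ (same group, 1 shell fewer); Cd2+ < Ag+ (both 46 e⁻, Z=48>47); Ag+ < Au+ (same group, 1 shell fewer).
Relative to Zn2+, the ions that are smaller are Si4+, Ge4+, Ga3+. Count: 3.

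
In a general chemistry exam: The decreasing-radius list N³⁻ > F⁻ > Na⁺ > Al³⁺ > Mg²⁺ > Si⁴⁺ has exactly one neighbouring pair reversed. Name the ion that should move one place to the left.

Mg²⁺

Check each adjacent pair. Al³⁺ and Mg²⁺ are reversed: they are isoelectronic (10 e⁻) and Al has more protons than Mg (13 vs 12), making Al³⁺ smaller. No other neighbouring pair contradicts the periodic trends, so Mg²⁺ is the ion listed too late.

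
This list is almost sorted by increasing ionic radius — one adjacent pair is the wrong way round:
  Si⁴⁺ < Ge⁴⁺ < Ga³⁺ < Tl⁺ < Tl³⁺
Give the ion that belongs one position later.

Tl⁺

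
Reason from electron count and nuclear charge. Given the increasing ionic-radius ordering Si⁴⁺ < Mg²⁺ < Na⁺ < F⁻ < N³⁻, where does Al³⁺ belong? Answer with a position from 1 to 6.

These species are isoelectronic with 10 electrons. The only difference is the number of protons: Si⁴⁺ (Z=14), Al³⁺ (Z=13), Mg²⁺ (Z=12), Na⁺ (Z=11), F⁻ (Z=9), N³⁻ (Z=7). The strongest nuclear pull (Si⁴⁺) gives the smallest ion.
Putting Al³⁺ in gives Si⁴⁺ < Al³⁺ < Mg²⁺ < Na⁺ < F⁻ < N³⁻; it lands at slot 2.

2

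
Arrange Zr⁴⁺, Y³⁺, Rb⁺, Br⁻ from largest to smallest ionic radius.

Isoelectronic series (36 e⁻ each). Size is set by nuclear charge: more protons means a smaller ion. Zr⁴⁺ (Z=40), Y³⁺ (Z=39), Rb⁺ (Z=37), Br⁻ (Z=35).

Br⁻ > Rb⁺ > Y³⁺ > Zr⁴⁺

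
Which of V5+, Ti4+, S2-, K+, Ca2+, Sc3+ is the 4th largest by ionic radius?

Sc3+

Isoelectronic series (18 e⁻ each). Size is set by nuclear charge: more protons means a smaller ion. V5+ (Z=23), Ti4+ (Z=22), Sc3+ (Z=21), Ca2+ (Z=20), K+ (Z=19), S2- (Z=16).
That gives V5+ < Ti4+ < Sc3+ < Ca2+ < K+ < S2-. From the largest end, number 4 is Sc3+.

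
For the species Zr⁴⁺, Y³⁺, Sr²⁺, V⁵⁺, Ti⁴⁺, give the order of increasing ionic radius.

V⁵⁺ has 18 e⁻ (Z=23), Ti⁴⁺ has 18 e⁻ (Z=22), Zr⁴⁺ has 36 e⁻ (Z=40), Y³⁺ has 36 e⁻ (Z=39), Sr²⁺ has 36 e⁻ (Z=38). V⁵⁺ < Ti⁴⁺ (both 18 e⁻, Z=23>22); Ti⁴⁺ < Zr⁴⁺ (same group, 1 shell fewer); Zr⁴⁺ < Y³⁺ (both 36 e⁻, Z=40>39); Y³⁺ < Sr²⁺ (both 36 e⁻, Z=39>38).

V⁵⁺ < Ti⁴⁺ < Zr⁴⁺ < Y³⁺ < Sr²⁺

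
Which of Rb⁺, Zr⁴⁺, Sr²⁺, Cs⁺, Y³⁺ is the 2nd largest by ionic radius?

Rb⁺

Tabulating Z and e⁻: Zr⁴⁺ has 36 e⁻ (Z=40), Y³⁺ has 36 e⁻ (Z=39), Sr²⁺ has 36 e⁻ (Z=38), Rb⁺ has 36 e⁻ (Z=37), Cs⁺ has 54 e⁻ (Z=55). Zr⁴⁺ < Y³⁺ (isoelectronic, higher Z=40 is smaller); Y³⁺ < Sr²⁺ (both 36 e⁻, Z=39>38); Sr²⁺ < Rb⁺ (both 36 e⁻, Z=38>37); Rb⁺ < Cs⁺ (same group, 1 shell fewer).
Ordering: Zr⁴⁺ < Y³⁺ < Sr²⁺ < Rb⁺ < Cs⁺. The 2nd largest is Rb⁺.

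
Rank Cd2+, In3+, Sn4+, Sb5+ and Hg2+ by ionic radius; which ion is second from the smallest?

Sn4+

Tabulating Z and e⁻: Sb5+: 46 e⁻, Z=51, Sn4+: 46 e⁻, Z=50, In3+: 46 e⁻, Z=49, Cd2+: 46 e⁻, Z=48, Hg2+: 78 e⁻, Z=80. Sb5+ < Sn4+ (isoelectronic, higher Z=51 is smaller); Sn4+ < In3+ (isoelectronic, higher Z=50 is smaller); In3+ < Cd2+ (both 46 e⁻, Z=49>48); Cd2+ < Hg2+ (same group, period 5 vs 6).
Ordering: Sb5+ < Sn4+ < In3+ < Cd2+ < Hg2+. The second smallest is Sn4+.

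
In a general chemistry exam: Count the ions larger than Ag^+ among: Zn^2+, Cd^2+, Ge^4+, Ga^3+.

0

Ge^4+ (Z=32, 28 e⁻), Ga^3+ (Z=31, 28 e⁻), Zn^2+ (Z=30, 28 e⁻), Cd^2+ (Z=48, 46 e⁻), Ag^+ (Z=47, 46 e⁻). Ge^4+ < Ga^3+ (isoelectronic, higher Z=32 is smaller); Ga^3+ < Zn^2+ (both 28 e⁻, Z=31>30); Zn^2+ < Cd^2+ (same group, period 4 vs 5); Cd^2+ < Ag^+ (isoelectronic, higher Z=48 is smaller).
Placing each against Ag^+: smaller — Ge^4+, Ga^3+, Zn^2+, Cd^2+; larger — none. So 0 are larger.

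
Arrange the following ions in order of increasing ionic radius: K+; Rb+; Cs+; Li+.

Same group, same charge. Going down the group adds an extra shell of electrons, so the ion gets larger: Li+ is highest in the group and smallest.

Li+ < K+ < Rb+ < Cs+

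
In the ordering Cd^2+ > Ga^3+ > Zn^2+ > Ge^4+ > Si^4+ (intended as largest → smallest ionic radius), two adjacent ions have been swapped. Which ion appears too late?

Zn^2+

The pair Ga^3+, Zn^2+ is the wrong way round — Ga^3+ and Zn^2+ share 28 electrons; the higher nuclear charge on Ga (Z=31) contracts it more, so Ga^3+ < Zn^2+. All other adjacent pairs agree with periodic trends, so Zn^2+ is the misplaced ion.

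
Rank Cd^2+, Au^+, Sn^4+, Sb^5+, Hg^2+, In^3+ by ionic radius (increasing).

Sb^5+ < Sn^4+ < In^3+ < Cd^2+ < Hg^2+ < Au^+

Electron counts and nuclear charges: Sb^5+ has 46 e⁻ (Z=51), Sn^4+ has 46 e⁻ (Z=50), In^3+ has 46 e⁻ (Z=49), Cd^2+ has 46 e⁻ (Z=48), Hg^2+ has 78 e⁻ (Z=80), Au^+ has 78 e⁻ (Z=79). Sb^5+ < Sn^4+ (both 46 e⁻, Z=51>50); Sn^4+ < In^3+ (isoelectronic, higher Z=50 is smaller); In^3+ < Cd^2+ (both 46 e⁻, Z=49>48); Cd^2+ < Hg^2+ (same group, period 5 vs 6); Hg^2+ < Au^+ (both 78 e⁻, Z=80>79).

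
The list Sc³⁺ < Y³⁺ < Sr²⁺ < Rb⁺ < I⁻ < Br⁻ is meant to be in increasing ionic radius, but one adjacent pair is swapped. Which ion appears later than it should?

Br⁻

Scanning neighbour by neighbour, only I⁻/Br⁻ violates a trend: Br⁻ and I⁻ are in one column with the same charge; the lighter period-4 ion has one fewer shell and is smaller. That makes Br⁻ the one sitting a position late relative to where it belongs.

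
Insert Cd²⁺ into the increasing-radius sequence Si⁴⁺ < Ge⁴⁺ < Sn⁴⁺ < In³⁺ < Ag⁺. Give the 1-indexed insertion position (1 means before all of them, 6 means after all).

5

Si⁴⁺ has 10 e⁻ (Z=14), Ge⁴⁺ has 28 e⁻ (Z=32), Sn⁴⁺ has 46 e⁻ (Z=50), In³⁺ has 46 e⁻ (Z=49), Cd²⁺ has 46 e⁻ (Z=48), Ag⁺ has 46 e⁻ (Z=47). Si⁴⁺ < Ge⁴⁺ (same group, period 3 vs 4); Ge⁴⁺ < Sn⁴⁺ (same group, period 4 vs 5); Sn⁴⁺ < In³⁺ (isoelectronic, higher Z=50 is smaller); In³⁺ < Cd²⁺ (both 46 e⁻, Z=49>48); Cd²⁺ < Ag⁺ (isoelectronic, higher Z=48 is smaller).
With Cd²⁺ included the full order is Si⁴⁺ < Ge⁴⁺ < Sn⁴⁺ < In³⁺ < Cd²⁺ < Ag⁺, so it takes position 5.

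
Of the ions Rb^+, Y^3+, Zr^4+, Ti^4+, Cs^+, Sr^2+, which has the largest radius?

Cs^+

Tabulating Z and e⁻: Ti^4+ (Z=22, 18 e⁻), Zr^4+ (Z=40, 36 e⁻), Y^3+ (Z=39, 36 e⁻), Sr^2+ (Z=38, 36 e⁻), Rb^+ (Z=37, 36 e⁻), Cs^+ (Z=55, 54 e⁻). Ti^4+ < Zr^4+ (same group, period 4 vs 5); Zr^4+ < Y^3+ (isoelectronic, higher Z=40 is smaller); Y^3+ < Sr^2+ (both 36 e⁻, Z=39>38); Sr^2+ < Rb^+ (both 36 e⁻, Z=38>37); Rb^+ < Cs^+ (same group, 1 shell fewer).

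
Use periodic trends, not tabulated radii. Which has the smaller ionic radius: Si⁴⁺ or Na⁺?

These species are isoelectronic with 10 electrons. The only difference is the number of protons: Si⁴⁺ (Z=14), Na⁺ (Z=11). The strongest nuclear pull (Si⁴⁺) gives the smallest ion.

Si⁴⁺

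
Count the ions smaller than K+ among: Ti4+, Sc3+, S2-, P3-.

Isoelectronic series (18 e⁻ each). Size is set by nuclear charge: more protons means a smaller ion. Ti4+ (Z=22), Sc3+ (Z=21), K+ (Z=19), S2- (Z=16), P3- (Z=15).
Relative to K+, the ions that are smaller are Ti4+, Sc3+. So 2 are smaller.

2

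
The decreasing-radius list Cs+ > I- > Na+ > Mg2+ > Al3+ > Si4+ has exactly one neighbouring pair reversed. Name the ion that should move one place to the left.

Check each adjacent pair. Cs+ and I- are reversed: Cs+ and I- share 54 electrons; the higher nuclear charge on Cs (Z=55) contracts it more, so Cs+ < I-. No other neighbouring pair contradicts the periodic trends, so I- is the ion listed too late.

I-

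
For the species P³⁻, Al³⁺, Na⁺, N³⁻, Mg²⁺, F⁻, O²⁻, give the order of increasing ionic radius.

Work out protons and electrons: Al³⁺ has 10 e⁻ (Z=13), Mg²⁺ has 10 e⁻ (Z=12), Na⁺ has 10 e⁻ (Z=11), F⁻ has 10 e⁻ (Z=9), O²⁻ has 10 e⁻ (Z=8), N³⁻ has 10 e⁻ (Z=7), P³⁻ has 18 e⁻ (Z=15). Al³⁺ < Mg²⁺ (both 10 e⁻, Z=13>12); Mg²⁺ < Na⁺ (isoelectronic, higher Z=12 is smaller); Na⁺ < F⁻ (isoelectronic, higher Z=11 is smaller); F⁻ < O²⁻ (isoelectronic, higher Z=9 is smaller); O²⁻ < N³⁻ (isoelectronic, higher Z=8 is smaller); N³⁻ < P³⁻ (same group, 1 shell fewer).

Al³⁺ < Mg²⁺ < Na⁺ < F⁻ < O²⁻ < N³⁻ < P³⁻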